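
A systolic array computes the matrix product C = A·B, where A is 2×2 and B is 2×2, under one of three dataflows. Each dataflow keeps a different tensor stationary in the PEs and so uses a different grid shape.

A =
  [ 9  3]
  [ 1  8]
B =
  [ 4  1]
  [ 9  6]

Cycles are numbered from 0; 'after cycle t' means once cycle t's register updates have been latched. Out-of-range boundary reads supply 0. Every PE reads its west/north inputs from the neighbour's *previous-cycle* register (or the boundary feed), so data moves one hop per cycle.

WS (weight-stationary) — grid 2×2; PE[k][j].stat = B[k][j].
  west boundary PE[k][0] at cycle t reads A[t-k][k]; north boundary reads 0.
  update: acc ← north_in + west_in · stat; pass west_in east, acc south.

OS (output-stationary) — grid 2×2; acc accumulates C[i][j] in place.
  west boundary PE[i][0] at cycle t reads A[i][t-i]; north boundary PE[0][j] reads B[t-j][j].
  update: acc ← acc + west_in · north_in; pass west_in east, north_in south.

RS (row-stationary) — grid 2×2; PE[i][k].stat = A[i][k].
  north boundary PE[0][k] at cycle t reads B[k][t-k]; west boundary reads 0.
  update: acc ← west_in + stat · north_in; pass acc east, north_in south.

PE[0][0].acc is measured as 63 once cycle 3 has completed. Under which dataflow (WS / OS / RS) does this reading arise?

Under WS (2×2), PE[0][0]:
  cycle 0: PE[0][0] → acc 36, east 9, south 36
  cycle 1: PE[0][0] → acc 4, east 1, south 4
  cycle 2: PE[0][0] → acc 0, east 0, south 0
  cycle 3: PE[0][0] → acc 0, east 0, south 0
Under OS (2×2), PE[0][0]:
  cycle 0: PE[0][0] → acc 36, east 9, south 4
  cycle 1: PE[0][0] → acc 63, east 3, south 9
  cycle 2: PE[0][0] → acc 63, east 0, south 0
  cycle 3: PE[0][0] → acc 63, east 0, south 0
Under RS (2×2), PE[0][0]:
  cycle 0: PE[0][0] → acc 36, east 36, south 4
  cycle 1: PE[0][0] → acc 9, east 9, south 1
  cycle 2: PE[0][0] → acc 0, east 0, south 0
  cycle 3: PE[0][0] → acc 0, east 0, south 0

dataflow = OS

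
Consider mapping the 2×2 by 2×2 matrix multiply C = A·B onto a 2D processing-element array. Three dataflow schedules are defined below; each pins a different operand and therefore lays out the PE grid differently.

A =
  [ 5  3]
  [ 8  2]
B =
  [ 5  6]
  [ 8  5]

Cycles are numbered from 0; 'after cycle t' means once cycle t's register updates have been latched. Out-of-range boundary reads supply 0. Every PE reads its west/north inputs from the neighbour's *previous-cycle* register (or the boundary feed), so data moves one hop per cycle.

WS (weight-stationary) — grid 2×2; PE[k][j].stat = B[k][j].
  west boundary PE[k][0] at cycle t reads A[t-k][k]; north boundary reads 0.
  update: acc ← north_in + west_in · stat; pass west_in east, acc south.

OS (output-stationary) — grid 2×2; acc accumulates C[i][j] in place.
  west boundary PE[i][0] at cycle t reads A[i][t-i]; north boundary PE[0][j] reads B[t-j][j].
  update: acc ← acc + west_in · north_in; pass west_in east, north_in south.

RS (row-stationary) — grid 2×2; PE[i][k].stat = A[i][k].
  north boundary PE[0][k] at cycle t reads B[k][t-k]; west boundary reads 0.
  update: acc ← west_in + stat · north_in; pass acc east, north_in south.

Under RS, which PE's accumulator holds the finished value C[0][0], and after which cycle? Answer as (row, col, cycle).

Under RS, C[0][0] lands at PE[0][1]:
  @0  [0,1]  acc 0  |  →0  ↓0
  @1  [0,1]  acc 49  |  →49  ↓8

(row, col, cycle) = (0, 1, 1)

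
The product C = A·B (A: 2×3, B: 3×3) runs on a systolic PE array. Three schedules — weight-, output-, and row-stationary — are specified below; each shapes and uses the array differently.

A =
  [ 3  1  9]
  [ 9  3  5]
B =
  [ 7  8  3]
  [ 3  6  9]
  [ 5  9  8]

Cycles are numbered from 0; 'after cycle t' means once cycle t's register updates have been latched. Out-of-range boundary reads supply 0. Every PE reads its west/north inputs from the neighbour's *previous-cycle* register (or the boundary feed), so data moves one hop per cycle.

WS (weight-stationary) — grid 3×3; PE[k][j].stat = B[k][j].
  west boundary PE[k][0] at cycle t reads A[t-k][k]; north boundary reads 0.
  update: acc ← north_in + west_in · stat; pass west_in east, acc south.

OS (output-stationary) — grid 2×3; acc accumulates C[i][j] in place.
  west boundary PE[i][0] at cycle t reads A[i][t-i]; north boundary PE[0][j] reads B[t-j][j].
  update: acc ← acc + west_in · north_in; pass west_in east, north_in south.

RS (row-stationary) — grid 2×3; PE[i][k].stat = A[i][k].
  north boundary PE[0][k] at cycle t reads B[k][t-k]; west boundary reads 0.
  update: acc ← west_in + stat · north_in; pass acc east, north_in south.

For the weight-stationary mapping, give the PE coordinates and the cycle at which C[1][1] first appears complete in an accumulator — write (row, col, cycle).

(row, col, cycle) = (2, 1, 4)

WS: C[1][1] accumulates in PE[2][1]:
  step 0 · PE2,1: acc=0; fwd→0 fwd↓0
  step 1 · PE2,1: acc=0; fwd→0 fwd↓0
  step 2 · PE2,1: acc=0; fwd→0 fwd↓0
  step 3 · PE2,1: acc=111; fwd→9 fwd↓111
  step 4 · PE2,1: acc=135; fwd→5 fwd↓135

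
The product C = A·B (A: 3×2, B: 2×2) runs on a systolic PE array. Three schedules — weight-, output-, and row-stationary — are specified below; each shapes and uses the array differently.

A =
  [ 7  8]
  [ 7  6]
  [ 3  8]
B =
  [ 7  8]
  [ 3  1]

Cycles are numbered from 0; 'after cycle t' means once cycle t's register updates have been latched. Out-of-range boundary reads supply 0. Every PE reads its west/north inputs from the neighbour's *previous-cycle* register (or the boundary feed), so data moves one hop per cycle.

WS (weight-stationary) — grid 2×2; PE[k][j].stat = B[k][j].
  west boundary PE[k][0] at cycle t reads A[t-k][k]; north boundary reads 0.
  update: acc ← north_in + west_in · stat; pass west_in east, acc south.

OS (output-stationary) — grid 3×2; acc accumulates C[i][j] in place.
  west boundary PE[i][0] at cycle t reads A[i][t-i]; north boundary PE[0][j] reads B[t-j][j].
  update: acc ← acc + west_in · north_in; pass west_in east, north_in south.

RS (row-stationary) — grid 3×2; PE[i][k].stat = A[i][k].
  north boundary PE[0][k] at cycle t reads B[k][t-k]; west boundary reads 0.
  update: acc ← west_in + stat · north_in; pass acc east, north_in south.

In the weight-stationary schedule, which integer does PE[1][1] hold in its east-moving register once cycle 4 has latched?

register = 8

WS (2×2). Following PE[1][1] plus its west/north inputs:
  t=0 PE[0][1]: acc=0 h=0 v=0
  t=0 PE[1][0]: acc=0 h=0 v=0
  t=0 PE[1][1]: acc=0 h=0 v=0
  t=1 PE[0][1]: acc=56 h=7 v=56
  t=1 PE[1][0]: acc=73 h=8 v=73
  t=1 PE[1][1]: acc=0 h=0 v=0
  t=2 PE[0][1]: acc=56 h=7 v=56
  t=2 PE[1][0]: acc=67 h=6 v=67
  t=2 PE[1][1]: acc=64 h=8 v=64
  t=3 PE[0][1]: acc=24 h=3 v=24
  t=3 PE[1][0]: acc=45 h=8 v=45
  t=3 PE[1][1]: acc=62 h=6 v=62
  t=4 PE[0][1]: acc=0 h=0 v=0
  t=4 PE[1][0]: acc=0 h=0 v=0
  t=4 PE[1][1]: acc=32 h=8 v=32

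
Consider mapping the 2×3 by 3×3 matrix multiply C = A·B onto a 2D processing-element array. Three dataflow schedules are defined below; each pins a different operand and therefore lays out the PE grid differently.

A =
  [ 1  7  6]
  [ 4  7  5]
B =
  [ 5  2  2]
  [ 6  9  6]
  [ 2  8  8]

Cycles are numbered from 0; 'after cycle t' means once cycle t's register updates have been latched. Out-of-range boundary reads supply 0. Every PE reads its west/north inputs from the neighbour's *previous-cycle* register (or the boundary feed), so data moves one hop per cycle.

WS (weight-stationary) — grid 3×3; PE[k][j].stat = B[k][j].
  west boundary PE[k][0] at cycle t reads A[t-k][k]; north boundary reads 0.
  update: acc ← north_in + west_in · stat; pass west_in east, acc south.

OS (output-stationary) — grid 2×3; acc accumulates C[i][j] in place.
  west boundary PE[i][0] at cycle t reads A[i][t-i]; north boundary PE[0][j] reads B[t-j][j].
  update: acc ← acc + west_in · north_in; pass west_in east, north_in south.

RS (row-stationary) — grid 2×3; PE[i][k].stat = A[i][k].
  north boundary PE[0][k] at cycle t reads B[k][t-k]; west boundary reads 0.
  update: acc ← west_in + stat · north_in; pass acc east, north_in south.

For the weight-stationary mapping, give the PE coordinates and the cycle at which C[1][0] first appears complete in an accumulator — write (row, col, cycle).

Under WS, C[1][0] lands at PE[2][0]:
  [0] (2,0) acc=0 (h:0 v:0)
  [1] (2,0) acc=0 (h:0 v:0)
  [2] (2,0) acc=59 (h:6 v:59)
  [3] (2,0) acc=72 (h:5 v:72)

(row, col, cycle) = (2, 0, 3)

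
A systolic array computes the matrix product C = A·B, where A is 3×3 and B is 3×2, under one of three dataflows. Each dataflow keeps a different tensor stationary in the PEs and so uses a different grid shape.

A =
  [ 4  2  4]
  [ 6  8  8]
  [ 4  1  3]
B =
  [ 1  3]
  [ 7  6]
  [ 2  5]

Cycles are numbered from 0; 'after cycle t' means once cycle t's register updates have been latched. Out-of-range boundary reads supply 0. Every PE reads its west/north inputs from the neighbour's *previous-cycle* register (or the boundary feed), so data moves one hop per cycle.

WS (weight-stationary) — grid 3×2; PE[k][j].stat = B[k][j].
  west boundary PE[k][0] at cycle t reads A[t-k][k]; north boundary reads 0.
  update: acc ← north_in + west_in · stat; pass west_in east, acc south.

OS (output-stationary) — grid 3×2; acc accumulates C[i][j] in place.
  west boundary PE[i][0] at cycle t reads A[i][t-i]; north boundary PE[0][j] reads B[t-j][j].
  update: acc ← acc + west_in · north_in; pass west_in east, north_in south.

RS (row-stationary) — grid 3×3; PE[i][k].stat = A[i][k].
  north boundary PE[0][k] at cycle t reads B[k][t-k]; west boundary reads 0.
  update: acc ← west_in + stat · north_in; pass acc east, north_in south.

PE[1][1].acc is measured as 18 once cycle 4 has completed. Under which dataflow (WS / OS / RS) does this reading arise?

dataflow = WS

WS [3×2] PE[1][1] across cycles:
  @0  [1,1]  acc 0  |  →0  ↓0
  @1  [1,1]  acc 0  |  →0  ↓0
  @2  [1,1]  acc 24  |  →2  ↓24
  @3  [1,1]  acc 66  |  →8  ↓66
  @4  [1,1]  acc 18  |  →1  ↓18
OS [3×2] PE[1][1] across cycles:
  @0  [1,1]  acc 0  |  →0  ↓0
  @1  [1,1]  acc 0  |  →0  ↓0
  @2  [1,1]  acc 18  |  →6  ↓3
  @3  [1,1]  acc 66  |  →8  ↓6
  @4  [1,1]  acc 106  |  →8  ↓5
RS [3×3] PE[1][1] across cycles:
  @0  [1,1]  acc 0  |  →0  ↓0
  @1  [1,1]  acc 0  |  →0  ↓0
  @2  [1,1]  acc 62  |  →62  ↓7
  @3  [1,1]  acc 66  |  →66  ↓6
  @4  [1,1]  acc 0  |  →0  ↓0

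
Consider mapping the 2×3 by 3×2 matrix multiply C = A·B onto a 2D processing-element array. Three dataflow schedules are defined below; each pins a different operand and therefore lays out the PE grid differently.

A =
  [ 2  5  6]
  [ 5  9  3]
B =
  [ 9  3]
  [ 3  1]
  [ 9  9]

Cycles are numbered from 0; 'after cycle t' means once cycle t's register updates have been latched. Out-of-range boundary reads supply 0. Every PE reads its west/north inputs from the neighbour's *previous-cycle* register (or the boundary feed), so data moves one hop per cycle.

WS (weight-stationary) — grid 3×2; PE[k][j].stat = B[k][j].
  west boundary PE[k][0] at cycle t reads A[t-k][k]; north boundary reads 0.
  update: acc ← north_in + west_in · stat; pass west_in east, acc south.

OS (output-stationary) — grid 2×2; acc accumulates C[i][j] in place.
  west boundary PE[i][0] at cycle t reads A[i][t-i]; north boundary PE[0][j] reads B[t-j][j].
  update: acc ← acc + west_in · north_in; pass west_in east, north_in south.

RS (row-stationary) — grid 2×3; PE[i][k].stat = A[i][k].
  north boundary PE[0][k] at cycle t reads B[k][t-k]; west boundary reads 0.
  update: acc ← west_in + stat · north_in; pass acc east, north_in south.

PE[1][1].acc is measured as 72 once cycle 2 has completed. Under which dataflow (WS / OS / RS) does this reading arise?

dataflow = RS

WS [3×2] PE[1][1] across cycles:
  @0  [1,1]  acc 0  |  →0  ↓0
  @1  [1,1]  acc 0  |  →0  ↓0
  @2  [1,1]  acc 11  |  →5  ↓11
OS [2×2] PE[1][1] across cycles:
  @0  [1,1]  acc 0  |  →0  ↓0
  @1  [1,1]  acc 0  |  →0  ↓0
  @2  [1,1]  acc 15  |  →5  ↓3
RS [2×3] PE[1][1] across cycles:
  @0  [1,1]  acc 0  |  →0  ↓0
  @1  [1,1]  acc 0  |  →0  ↓0
  @2  [1,1]  acc 72  |  →72  ↓3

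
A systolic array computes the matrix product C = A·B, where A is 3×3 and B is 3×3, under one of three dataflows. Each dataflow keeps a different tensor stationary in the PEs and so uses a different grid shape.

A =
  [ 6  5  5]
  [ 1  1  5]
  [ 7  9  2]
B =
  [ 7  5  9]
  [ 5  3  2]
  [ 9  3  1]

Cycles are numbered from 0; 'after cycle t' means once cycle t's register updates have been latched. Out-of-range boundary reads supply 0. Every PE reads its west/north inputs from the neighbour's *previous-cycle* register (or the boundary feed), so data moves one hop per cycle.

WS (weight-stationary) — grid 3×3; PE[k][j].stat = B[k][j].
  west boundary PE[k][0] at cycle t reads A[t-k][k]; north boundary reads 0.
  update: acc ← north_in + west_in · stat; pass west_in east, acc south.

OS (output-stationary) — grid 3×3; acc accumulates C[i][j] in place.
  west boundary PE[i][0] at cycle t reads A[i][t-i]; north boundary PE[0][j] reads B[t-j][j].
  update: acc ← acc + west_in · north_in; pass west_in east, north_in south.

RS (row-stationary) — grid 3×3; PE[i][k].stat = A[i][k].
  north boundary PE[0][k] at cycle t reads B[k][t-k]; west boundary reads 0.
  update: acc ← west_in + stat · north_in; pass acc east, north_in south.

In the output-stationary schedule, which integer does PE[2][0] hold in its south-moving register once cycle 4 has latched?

register = 9

OS 3×3: PE[2][0] cycle-by-cycle (with neighbour feeds):
  0: (1,0).acc=0  regs=<0,0>
  0: (2,0).acc=0  regs=<0,0>
  1: (1,0).acc=7  regs=<1,7>
  1: (2,0).acc=0  regs=<0,0>
  2: (1,0).acc=12  regs=<1,5>
  2: (2,0).acc=49  regs=<7,7>
  3: (1,0).acc=57  regs=<5,9>
  3: (2,0).acc=94  regs=<9,5>
  4: (1,0).acc=57  regs=<0,0>
  4: (2,0).acc=112  regs=<2,9>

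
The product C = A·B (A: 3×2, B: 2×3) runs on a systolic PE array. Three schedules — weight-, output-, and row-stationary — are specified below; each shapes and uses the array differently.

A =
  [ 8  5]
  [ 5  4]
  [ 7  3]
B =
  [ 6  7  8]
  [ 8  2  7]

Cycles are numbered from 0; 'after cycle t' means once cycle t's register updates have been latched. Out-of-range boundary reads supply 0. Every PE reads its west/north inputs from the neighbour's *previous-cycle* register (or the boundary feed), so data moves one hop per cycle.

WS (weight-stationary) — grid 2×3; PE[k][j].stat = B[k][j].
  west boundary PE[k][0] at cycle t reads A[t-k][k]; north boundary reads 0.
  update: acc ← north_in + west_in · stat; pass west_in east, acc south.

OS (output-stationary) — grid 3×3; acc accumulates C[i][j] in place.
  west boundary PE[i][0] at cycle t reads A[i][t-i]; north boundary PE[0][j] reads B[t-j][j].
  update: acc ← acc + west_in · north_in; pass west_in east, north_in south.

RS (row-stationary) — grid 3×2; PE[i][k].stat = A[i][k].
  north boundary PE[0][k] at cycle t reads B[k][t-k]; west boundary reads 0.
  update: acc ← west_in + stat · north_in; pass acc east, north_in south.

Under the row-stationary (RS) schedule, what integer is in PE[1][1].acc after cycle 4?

RS 3×2: PE[1][1] cycle-by-cycle (with neighbour feeds):
  cycle 0: PE[0][1] → acc 0, east 0, south 0
  cycle 0: PE[1][0] → acc 0, east 0, south 0
  cycle 0: PE[1][1] → acc 0, east 0, south 0
  cycle 1: PE[0][1] → acc 88, east 88, south 8
  cycle 1: PE[1][0] → acc 30, east 30, south 6
  cycle 1: PE[1][1] → acc 0, east 0, south 0
  cycle 2: PE[0][1] → acc 66, east 66, south 2
  cycle 2: PE[1][0] → acc 35, east 35, south 7
  cycle 2: PE[1][1] → acc 62, east 62, south 8
  cycle 3: PE[0][1] → acc 99, east 99, south 7
  cycle 3: PE[1][0] → acc 40, east 40, south 8
  cycle 3: PE[1][1] → acc 43, east 43, south 2
  cycle 4: PE[0][1] → acc 0, east 0, south 0
  cycle 4: PE[1][0] → acc 0, east 0, south 0
  cycle 4: PE[1][1] → acc 68, east 68, south 7

PE[1][1].acc = 68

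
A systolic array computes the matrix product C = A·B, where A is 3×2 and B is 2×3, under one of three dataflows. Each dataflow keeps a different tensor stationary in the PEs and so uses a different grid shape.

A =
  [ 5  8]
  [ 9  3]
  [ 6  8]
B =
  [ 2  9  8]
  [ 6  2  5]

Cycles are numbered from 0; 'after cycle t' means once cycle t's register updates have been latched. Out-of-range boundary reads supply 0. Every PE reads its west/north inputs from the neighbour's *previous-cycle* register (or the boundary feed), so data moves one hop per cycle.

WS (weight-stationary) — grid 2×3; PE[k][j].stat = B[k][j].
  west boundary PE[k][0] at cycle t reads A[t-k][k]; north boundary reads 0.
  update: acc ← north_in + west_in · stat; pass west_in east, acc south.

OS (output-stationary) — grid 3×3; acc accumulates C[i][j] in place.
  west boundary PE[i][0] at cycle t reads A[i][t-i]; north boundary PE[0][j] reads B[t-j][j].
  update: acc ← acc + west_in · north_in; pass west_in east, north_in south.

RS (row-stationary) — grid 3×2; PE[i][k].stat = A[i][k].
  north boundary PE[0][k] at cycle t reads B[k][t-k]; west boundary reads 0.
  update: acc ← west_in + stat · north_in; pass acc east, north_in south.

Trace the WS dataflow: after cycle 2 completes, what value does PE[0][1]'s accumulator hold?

PE[0][1].acc = 81

Tracing WS — 2×3 array, target PE[0][1]:
  [0] (0,0) acc=10 (h:5 v:10)
  [0] (0,1) acc=0 (h:0 v:0)
  [1] (0,0) acc=18 (h:9 v:18)
  [1] (0,1) acc=45 (h:5 v:45)
  [2] (0,0) acc=12 (h:6 v:12)
  [2] (0,1) acc=81 (h:9 v:81)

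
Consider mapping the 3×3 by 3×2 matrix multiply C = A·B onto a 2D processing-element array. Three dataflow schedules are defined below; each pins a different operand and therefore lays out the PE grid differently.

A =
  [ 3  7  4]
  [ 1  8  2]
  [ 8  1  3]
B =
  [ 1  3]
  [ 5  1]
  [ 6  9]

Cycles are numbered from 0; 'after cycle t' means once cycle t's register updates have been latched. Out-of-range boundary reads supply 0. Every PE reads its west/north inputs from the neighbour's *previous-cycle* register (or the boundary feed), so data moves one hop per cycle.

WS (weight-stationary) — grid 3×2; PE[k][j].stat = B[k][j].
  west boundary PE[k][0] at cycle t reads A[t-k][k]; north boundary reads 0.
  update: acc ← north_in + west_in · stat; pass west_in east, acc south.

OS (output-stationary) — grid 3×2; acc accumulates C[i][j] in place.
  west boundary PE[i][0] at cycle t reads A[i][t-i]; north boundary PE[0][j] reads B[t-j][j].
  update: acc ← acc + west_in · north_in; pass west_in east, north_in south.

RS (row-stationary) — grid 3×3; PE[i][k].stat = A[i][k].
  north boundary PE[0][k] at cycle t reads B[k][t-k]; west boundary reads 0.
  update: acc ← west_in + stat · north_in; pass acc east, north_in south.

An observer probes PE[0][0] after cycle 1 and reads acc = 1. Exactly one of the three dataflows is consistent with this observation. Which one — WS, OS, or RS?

dataflow = WS

WS [3×2] PE[0][0] across cycles:
  after 0 — PE[0][0] acc=3, pass-E 3, pass-S 3
  after 1 — PE[0][0] acc=1, pass-E 1, pass-S 1
OS [3×2] PE[0][0] across cycles:
  after 0 — PE[0][0] acc=3, pass-E 3, pass-S 1
  after 1 — PE[0][0] acc=38, pass-E 7, pass-S 5
RS [3×3] PE[0][0] across cycles:
  after 0 — PE[0][0] acc=3, pass-E 3, pass-S 1
  after 1 — PE[0][0] acc=9, pass-E 9, pass-S 3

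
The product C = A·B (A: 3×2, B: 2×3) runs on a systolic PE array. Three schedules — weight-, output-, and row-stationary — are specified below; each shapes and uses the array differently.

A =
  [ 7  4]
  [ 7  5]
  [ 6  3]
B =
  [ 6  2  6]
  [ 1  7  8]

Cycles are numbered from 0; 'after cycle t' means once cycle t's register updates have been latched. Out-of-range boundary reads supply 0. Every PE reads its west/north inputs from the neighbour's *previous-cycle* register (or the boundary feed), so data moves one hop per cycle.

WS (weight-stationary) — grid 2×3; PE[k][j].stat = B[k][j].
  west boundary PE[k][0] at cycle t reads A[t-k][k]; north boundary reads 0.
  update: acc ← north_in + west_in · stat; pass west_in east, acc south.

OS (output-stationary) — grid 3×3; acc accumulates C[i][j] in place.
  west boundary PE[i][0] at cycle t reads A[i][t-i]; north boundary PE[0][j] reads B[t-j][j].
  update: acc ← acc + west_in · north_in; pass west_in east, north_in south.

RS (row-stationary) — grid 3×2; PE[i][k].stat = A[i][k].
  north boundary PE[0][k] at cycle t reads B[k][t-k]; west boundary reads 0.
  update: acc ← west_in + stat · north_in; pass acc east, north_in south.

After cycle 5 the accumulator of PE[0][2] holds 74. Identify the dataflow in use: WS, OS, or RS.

dataflow = OS

— WS: 2×3; PE[0][2] trace:
  [0] (0,2) acc=0 (h:0 v:0)
  [1] (0,2) acc=0 (h:0 v:0)
  [2] (0,2) acc=42 (h:7 v:42)
  [3] (0,2) acc=42 (h:7 v:42)
  [4] (0,2) acc=36 (h:6 v:36)
  [5] (0,2) acc=0 (h:0 v:0)
— OS: 3×3; PE[0][2] trace:
  [0] (0,2) acc=0 (h:0 v:0)
  [1] (0,2) acc=0 (h:0 v:0)
  [2] (0,2) acc=42 (h:7 v:6)
  [3] (0,2) acc=74 (h:4 v:8)
  [4] (0,2) acc=74 (h:0 v:0)
  [5] (0,2) acc=74 (h:0 v:0)
RS: PE[0][2] is outside its 3×2 grid.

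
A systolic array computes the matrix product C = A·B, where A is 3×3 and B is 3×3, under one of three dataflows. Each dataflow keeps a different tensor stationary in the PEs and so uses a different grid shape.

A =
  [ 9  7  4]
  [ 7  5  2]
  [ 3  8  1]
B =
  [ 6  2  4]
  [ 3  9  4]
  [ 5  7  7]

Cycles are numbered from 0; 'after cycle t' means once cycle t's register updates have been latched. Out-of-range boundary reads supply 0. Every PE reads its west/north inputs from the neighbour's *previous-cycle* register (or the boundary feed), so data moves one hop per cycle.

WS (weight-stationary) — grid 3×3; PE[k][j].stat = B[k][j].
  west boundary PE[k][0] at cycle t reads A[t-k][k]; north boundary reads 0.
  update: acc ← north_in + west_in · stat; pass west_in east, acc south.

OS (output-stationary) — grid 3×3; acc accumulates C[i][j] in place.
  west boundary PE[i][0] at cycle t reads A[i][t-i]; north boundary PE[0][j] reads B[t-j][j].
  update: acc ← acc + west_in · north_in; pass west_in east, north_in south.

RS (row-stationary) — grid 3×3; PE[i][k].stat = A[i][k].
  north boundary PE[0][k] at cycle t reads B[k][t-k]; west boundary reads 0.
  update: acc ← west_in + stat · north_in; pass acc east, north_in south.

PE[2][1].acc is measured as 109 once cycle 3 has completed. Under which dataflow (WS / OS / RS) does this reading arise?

WS [3×3] PE[2][1] across cycles:
  [0] (2,1) acc=0 (h:0 v:0)
  [1] (2,1) acc=0 (h:0 v:0)
  [2] (2,1) acc=0 (h:0 v:0)
  [3] (2,1) acc=109 (h:4 v:109)
OS [3×3] PE[2][1] across cycles:
  [0] (2,1) acc=0 (h:0 v:0)
  [1] (2,1) acc=0 (h:0 v:0)
  [2] (2,1) acc=0 (h:0 v:0)
  [3] (2,1) acc=6 (h:3 v:2)
RS [3×3] PE[2][1] across cycles:
  [0] (2,1) acc=0 (h:0 v:0)
  [1] (2,1) acc=0 (h:0 v:0)
  [2] (2,1) acc=0 (h:0 v:0)
  [3] (2,1) acc=42 (h:42 v:3)

dataflow = WS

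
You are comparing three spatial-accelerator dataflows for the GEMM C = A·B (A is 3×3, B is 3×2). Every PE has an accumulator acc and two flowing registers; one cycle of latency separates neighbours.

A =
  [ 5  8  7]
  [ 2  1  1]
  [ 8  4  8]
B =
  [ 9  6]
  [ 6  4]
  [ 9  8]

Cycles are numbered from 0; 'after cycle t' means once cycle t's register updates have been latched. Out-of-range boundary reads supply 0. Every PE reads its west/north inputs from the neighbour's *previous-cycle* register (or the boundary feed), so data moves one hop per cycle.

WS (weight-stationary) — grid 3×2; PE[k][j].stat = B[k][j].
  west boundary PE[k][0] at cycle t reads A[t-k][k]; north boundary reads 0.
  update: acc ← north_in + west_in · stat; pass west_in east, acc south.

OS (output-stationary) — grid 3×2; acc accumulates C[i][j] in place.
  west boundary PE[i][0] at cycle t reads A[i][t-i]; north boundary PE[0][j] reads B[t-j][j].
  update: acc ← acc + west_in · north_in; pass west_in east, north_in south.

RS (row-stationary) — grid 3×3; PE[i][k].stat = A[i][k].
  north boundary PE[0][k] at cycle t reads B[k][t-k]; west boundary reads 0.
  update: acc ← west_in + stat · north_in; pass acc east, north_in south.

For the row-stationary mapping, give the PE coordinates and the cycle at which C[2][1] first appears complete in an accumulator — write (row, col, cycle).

(row, col, cycle) = (2, 2, 5)

RS: C[2][1] accumulates in PE[2][2]:
  t=0 PE[2][2]: acc=0 h=0 v=0
  t=1 PE[2][2]: acc=0 h=0 v=0
  t=2 PE[2][2]: acc=0 h=0 v=0
  t=3 PE[2][2]: acc=0 h=0 v=0
  t=4 PE[2][2]: acc=168 h=168 v=9
  t=5 PE[2][2]: acc=128 h=128 v=8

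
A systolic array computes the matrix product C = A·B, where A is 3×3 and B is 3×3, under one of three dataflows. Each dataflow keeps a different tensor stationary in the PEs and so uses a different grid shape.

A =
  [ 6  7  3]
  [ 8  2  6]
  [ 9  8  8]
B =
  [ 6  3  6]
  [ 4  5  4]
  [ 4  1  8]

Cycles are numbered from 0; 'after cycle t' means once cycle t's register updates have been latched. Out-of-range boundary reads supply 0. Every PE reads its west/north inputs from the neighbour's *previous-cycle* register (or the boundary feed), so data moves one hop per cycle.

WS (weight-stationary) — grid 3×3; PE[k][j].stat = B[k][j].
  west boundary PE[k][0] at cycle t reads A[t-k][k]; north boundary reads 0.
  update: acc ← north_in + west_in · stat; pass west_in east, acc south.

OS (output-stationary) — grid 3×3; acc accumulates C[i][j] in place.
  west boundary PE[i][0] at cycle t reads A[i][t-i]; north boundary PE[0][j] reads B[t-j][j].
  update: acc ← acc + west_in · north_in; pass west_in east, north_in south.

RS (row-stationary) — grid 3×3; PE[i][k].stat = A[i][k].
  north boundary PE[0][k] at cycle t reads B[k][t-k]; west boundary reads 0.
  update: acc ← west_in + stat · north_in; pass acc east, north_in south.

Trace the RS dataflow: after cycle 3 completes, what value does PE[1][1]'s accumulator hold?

PE[1][1].acc = 34

Tracing RS — 3×3 array, target PE[1][1]:
  @0  [0,1]  acc 0  |  →0  ↓0
  @0  [1,0]  acc 0  |  →0  ↓0
  @0  [1,1]  acc 0  |  →0  ↓0
  @1  [0,1]  acc 64  |  →64  ↓4
  @1  [1,0]  acc 48  |  →48  ↓6
  @1  [1,1]  acc 0  |  →0  ↓0
  @2  [0,1]  acc 53  |  →53  ↓5
  @2  [1,0]  acc 24  |  →24  ↓3
  @2  [1,1]  acc 56  |  →56  ↓4
  @3  [0,1]  acc 64  |  →64  ↓4
  @3  [1,0]  acc 48  |  →48  ↓6
  @3  [1,1]  acc 34  |  →34  ↓5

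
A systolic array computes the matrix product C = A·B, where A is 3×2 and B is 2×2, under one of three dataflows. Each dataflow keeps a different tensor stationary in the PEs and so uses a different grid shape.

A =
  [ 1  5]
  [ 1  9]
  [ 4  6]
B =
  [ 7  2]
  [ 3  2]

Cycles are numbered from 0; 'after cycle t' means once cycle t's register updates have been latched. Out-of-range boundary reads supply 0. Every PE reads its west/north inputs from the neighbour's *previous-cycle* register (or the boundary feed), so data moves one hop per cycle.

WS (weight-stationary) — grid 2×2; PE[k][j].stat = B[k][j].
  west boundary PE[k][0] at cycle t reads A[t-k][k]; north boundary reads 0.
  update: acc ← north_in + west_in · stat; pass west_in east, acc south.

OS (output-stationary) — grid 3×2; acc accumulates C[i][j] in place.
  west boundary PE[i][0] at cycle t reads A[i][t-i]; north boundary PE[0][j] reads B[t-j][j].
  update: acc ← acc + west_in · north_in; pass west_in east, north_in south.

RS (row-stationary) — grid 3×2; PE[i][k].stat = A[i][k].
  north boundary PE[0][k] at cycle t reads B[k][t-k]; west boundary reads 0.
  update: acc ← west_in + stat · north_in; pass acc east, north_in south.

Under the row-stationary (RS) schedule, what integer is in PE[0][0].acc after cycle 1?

PE[0][0].acc = 2

RS on a 3×2 grid — tracing PE[0][0] and its feeders:
  cycle 0: PE[0][0] → acc 7, east 7, south 7
  cycle 1: PE[0][0] → acc 2, east 2, south 2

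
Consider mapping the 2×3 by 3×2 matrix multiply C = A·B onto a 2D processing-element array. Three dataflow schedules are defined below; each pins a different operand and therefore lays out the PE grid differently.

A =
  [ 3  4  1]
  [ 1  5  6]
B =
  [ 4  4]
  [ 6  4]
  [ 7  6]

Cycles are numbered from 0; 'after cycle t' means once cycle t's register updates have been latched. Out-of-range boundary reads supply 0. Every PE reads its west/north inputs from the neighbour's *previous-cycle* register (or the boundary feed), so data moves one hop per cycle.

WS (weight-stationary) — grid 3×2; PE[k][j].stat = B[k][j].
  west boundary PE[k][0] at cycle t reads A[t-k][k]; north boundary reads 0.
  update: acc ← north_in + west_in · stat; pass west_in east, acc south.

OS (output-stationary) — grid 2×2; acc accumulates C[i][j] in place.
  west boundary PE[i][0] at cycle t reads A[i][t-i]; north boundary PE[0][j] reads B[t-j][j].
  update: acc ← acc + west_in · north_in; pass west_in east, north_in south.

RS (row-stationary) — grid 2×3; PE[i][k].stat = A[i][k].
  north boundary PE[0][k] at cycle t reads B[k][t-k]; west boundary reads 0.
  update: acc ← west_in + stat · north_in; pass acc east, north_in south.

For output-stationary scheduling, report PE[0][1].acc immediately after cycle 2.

PE[0][1].acc = 28

OS 2×2: PE[0][1] cycle-by-cycle (with neighbour feeds):
  [0] (0,0) acc=12 (h:3 v:4)
  [0] (0,1) acc=0 (h:0 v:0)
  [1] (0,0) acc=36 (h:4 v:6)
  [1] (0,1) acc=12 (h:3 v:4)
  [2] (0,0) acc=43 (h:1 v:7)
  [2] (0,1) acc=28 (h:4 v:4)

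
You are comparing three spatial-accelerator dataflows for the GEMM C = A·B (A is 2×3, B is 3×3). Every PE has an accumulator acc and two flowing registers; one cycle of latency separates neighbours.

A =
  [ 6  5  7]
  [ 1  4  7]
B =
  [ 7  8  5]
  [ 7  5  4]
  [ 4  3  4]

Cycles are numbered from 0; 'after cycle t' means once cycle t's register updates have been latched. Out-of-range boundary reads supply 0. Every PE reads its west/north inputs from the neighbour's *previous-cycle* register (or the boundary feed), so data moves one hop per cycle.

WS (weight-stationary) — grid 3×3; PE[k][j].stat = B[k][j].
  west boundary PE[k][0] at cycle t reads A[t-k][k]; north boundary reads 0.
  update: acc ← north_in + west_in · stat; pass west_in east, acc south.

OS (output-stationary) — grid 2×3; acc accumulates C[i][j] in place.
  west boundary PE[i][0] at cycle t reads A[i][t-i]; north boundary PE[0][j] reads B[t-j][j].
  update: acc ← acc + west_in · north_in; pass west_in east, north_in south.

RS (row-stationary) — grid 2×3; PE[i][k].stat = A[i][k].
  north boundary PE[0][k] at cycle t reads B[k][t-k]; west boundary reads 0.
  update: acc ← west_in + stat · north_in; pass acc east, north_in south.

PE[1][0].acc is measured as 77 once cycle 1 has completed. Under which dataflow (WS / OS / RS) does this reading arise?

dataflow = WS

Under WS (3×3), PE[1][0]:
  after 0 — PE[1][0] acc=0, pass-E 0, pass-S 0
  after 1 — PE[1][0] acc=77, pass-E 5, pass-S 77
Under OS (2×3), PE[1][0]:
  after 0 — PE[1][0] acc=0, pass-E 0, pass-S 0
  after 1 — PE[1][0] acc=7, pass-E 1, pass-S 7
Under RS (2×3), PE[1][0]:
  after 0 — PE[1][0] acc=0, pass-E 0, pass-S 0
  after 1 — PE[1][0] acc=7, pass-E 7, pass-S 7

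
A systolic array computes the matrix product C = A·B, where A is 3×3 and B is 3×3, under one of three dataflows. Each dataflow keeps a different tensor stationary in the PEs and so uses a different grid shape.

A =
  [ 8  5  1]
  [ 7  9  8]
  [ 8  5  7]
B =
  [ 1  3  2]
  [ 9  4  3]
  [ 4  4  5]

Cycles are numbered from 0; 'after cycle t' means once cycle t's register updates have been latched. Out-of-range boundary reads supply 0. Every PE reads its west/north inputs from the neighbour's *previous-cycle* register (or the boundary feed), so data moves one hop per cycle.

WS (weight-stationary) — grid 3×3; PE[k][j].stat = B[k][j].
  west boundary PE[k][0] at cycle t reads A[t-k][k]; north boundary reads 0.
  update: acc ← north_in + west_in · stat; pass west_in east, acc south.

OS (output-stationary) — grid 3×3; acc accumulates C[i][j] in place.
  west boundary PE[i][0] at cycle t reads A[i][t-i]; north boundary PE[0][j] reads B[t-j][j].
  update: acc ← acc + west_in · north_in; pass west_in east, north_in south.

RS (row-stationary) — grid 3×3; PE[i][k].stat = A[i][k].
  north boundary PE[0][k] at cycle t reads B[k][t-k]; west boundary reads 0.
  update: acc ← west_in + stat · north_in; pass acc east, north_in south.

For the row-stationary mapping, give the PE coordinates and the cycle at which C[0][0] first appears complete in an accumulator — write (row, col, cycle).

(row, col, cycle) = (0, 2, 2)

Under RS, C[0][0] lands at PE[0][2]:
  c0 r0c2: 0 / 0 / 0
  c1 r0c2: 0 / 0 / 0
  c2 r0c2: 57 / 57 / 4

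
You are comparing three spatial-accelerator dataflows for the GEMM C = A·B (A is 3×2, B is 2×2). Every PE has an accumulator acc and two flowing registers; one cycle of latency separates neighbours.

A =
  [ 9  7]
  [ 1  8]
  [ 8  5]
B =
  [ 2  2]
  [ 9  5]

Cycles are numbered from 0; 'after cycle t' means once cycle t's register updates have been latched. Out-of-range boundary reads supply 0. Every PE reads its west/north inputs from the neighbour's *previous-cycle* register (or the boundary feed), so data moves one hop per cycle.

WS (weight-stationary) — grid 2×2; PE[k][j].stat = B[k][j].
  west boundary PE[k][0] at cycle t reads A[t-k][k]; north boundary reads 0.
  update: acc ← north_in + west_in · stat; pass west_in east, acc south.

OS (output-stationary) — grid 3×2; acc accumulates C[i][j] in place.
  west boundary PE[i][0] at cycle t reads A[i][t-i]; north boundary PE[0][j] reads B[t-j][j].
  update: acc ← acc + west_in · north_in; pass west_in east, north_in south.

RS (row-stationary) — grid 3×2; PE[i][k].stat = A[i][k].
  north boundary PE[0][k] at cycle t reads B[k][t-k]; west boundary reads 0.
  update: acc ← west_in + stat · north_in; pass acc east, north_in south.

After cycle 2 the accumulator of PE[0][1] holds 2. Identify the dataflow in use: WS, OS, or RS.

WS [2×2] PE[0][1] across cycles:
  [0] (0,1) acc=0 (h:0 v:0)
  [1] (0,1) acc=18 (h:9 v:18)
  [2] (0,1) acc=2 (h:1 v:2)
OS [3×2] PE[0][1] across cycles:
  [0] (0,1) acc=0 (h:0 v:0)
  [1] (0,1) acc=18 (h:9 v:2)
  [2] (0,1) acc=53 (h:7 v:5)
RS [3×2] PE[0][1] across cycles:
  [0] (0,1) acc=0 (h:0 v:0)
  [1] (0,1) acc=81 (h:81 v:9)
  [2] (0,1) acc=53 (h:53 v:5)

dataflow = WS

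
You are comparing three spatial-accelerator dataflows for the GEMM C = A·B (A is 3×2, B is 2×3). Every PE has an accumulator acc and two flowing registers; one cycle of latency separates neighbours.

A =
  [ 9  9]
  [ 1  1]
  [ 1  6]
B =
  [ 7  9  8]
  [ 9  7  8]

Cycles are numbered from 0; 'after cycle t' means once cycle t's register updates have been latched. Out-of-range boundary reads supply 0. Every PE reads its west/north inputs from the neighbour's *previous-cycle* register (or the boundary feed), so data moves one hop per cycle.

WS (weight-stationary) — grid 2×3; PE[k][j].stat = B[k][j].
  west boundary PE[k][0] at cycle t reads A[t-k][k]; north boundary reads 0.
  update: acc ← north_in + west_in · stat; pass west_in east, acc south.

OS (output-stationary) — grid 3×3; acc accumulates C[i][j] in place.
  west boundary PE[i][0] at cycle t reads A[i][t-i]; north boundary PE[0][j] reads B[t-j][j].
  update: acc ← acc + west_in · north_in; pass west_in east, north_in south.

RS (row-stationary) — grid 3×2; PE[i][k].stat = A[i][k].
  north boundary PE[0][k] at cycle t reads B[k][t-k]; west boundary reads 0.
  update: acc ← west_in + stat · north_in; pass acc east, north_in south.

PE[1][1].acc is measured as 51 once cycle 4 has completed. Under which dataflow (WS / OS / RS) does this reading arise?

dataflow = WS

— WS: 2×3; PE[1][1] trace:
  [0] (1,1) acc=0 (h:0 v:0)
  [1] (1,1) acc=0 (h:0 v:0)
  [2] (1,1) acc=144 (h:9 v:144)
  [3] (1,1) acc=16 (h:1 v:16)
  [4] (1,1) acc=51 (h:6 v:51)
— OS: 3×3; PE[1][1] trace:
  [0] (1,1) acc=0 (h:0 v:0)
  [1] (1,1) acc=0 (h:0 v:0)
  [2] (1,1) acc=9 (h:1 v:9)
  [3] (1,1) acc=16 (h:1 v:7)
  [4] (1,1) acc=16 (h:0 v:0)
— RS: 3×2; PE[1][1] trace:
  [0] (1,1) acc=0 (h:0 v:0)
  [1] (1,1) acc=0 (h:0 v:0)
  [2] (1,1) acc=16 (h:16 v:9)
  [3] (1,1) acc=16 (h:16 v:7)
  [4] (1,1) acc=16 (h:16 v:8)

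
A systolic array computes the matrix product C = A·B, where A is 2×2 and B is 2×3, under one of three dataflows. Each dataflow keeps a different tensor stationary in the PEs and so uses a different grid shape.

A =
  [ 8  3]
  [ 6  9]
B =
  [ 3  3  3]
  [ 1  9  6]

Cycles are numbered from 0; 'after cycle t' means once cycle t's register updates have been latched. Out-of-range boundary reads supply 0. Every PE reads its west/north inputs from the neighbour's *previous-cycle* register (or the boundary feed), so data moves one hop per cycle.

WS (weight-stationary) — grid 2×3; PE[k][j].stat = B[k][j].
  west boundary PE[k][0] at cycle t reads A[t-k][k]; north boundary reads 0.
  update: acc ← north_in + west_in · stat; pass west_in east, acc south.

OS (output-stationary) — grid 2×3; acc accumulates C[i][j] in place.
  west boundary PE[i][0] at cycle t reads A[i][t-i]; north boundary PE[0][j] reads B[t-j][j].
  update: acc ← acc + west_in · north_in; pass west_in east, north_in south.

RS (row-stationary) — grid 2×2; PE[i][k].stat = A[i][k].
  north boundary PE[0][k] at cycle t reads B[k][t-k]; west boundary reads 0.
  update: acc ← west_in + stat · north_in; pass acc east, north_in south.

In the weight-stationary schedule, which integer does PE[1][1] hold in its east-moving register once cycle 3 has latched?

register = 9

WS (2×3). Following PE[1][1] plus its west/north inputs:
  cycle 0: PE[0][1] → acc 0, east 0, south 0
  cycle 0: PE[1][0] → acc 0, east 0, south 0
  cycle 0: PE[1][1] → acc 0, east 0, south 0
  cycle 1: PE[0][1] → acc 24, east 8, south 24
  cycle 1: PE[1][0] → acc 27, east 3, south 27
  cycle 1: PE[1][1] → acc 0, east 0, south 0
  cycle 2: PE[0][1] → acc 18, east 6, south 18
  cycle 2: PE[1][0] → acc 27, east 9, south 27
  cycle 2: PE[1][1] → acc 51, east 3, south 51
  cycle 3: PE[0][1] → acc 0, east 0, south 0
  cycle 3: PE[1][0] → acc 0, east 0, south 0
  cycle 3: PE[1][1] → acc 99, east 9, south 99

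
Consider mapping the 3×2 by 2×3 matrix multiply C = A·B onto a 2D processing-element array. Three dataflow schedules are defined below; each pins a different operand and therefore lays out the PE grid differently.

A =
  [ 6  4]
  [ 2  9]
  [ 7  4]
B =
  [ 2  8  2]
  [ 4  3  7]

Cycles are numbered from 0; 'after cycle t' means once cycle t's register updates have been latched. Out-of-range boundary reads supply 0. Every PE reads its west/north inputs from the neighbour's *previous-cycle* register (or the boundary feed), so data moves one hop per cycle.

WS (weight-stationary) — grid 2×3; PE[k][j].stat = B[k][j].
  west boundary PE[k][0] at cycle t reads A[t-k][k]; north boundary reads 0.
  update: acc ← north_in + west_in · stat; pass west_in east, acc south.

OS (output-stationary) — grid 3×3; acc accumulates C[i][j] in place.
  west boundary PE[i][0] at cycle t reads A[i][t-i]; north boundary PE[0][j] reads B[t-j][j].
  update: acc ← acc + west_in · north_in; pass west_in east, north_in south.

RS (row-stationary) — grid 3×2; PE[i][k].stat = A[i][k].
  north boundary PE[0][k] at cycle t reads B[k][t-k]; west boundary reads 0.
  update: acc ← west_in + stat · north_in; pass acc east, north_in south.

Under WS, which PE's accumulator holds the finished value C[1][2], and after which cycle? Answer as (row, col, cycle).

(row, col, cycle) = (1, 2, 4)

Under WS, C[1][2] lands at PE[1][2]:
  @0  [1,2]  acc 0  |  →0  ↓0
  @1  [1,2]  acc 0  |  →0  ↓0
  @2  [1,2]  acc 0  |  →0  ↓0
  @3  [1,2]  acc 40  |  →4  ↓40
  @4  [1,2]  acc 67  |  →9  ↓67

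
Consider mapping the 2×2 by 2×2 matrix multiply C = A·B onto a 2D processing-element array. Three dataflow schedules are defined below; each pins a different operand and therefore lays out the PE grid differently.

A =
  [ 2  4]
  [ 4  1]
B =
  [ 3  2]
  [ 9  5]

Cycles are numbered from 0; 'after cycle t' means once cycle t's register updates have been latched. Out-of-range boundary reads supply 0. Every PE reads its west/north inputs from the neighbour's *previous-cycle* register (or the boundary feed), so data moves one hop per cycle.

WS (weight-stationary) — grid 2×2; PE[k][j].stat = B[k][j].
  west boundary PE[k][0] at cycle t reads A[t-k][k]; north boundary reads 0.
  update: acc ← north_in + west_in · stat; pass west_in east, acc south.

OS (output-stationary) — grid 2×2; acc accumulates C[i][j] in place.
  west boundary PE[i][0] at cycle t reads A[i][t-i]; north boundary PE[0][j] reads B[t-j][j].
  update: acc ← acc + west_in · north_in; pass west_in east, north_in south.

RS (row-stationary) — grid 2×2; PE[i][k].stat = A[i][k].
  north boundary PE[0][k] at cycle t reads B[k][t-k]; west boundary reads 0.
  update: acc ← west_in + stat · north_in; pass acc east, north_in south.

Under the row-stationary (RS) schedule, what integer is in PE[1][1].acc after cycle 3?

RS (2×2). Following PE[1][1] plus its west/north inputs:
  @0  [0,1]  acc 0  |  →0  ↓0
  @0  [1,0]  acc 0  |  →0  ↓0
  @0  [1,1]  acc 0  |  →0  ↓0
  @1  [0,1]  acc 42  |  →42  ↓9
  @1  [1,0]  acc 12  |  →12  ↓3
  @1  [1,1]  acc 0  |  →0  ↓0
  @2  [0,1]  acc 24  |  →24  ↓5
  @2  [1,0]  acc 8  |  →8  ↓2
  @2  [1,1]  acc 21  |  →21  ↓9
  @3  [0,1]  acc 0  |  →0  ↓0
  @3  [1,0]  acc 0  |  →0  ↓0
  @3  [1,1]  acc 13  |  →13  ↓5

PE[1][1].acc = 13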